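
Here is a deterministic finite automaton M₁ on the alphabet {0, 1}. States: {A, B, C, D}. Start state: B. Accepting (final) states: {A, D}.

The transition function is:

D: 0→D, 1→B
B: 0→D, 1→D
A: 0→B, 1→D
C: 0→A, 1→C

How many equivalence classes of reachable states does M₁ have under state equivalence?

Reachable states from the start: {B,D}. Unreachable: {A,C} — drop them.
P0 = {D} | {B}.
The partition is now stable with 2 blocks: {D} | {B}.

2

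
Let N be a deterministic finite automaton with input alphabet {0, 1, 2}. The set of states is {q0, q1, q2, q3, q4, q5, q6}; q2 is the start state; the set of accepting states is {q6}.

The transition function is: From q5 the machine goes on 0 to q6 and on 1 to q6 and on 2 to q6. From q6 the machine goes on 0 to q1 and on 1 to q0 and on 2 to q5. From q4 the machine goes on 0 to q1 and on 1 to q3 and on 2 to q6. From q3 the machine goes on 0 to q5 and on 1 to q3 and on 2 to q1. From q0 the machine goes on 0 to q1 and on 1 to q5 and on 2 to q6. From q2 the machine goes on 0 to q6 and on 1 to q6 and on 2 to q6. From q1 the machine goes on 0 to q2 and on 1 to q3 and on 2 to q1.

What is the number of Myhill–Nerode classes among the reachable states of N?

4

First remove the unreachable states {q4}; 6 states remain.
Start with accepting vs non-accepting: {q6} | {q0,q1,q2,q3,q5}.
Refine {q0,q1,q2,q3,q5} on symbol 0: members go to different blocks, giving {q0,q1,q3} and {q2,q5}.
On input 0, block {q0,q1,q3} splits into {q1,q3} and {q0}.
Stable partition: {q6} | {q1,q3} | {q2,q5} | {q0} — 4 equivalence classes.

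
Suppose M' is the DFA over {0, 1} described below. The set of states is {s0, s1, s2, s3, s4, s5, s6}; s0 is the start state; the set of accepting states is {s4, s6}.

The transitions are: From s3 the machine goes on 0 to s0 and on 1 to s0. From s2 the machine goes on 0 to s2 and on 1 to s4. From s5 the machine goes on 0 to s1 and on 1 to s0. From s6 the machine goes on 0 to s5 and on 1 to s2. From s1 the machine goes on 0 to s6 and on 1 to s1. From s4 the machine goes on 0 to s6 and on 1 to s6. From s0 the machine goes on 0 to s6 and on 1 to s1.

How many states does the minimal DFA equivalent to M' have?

Reachable states from the start: {s0,s1,s2,s4,s5,s6}. Unreachable: {s3} — drop them.
P0 = {s4,s6} | {s0,s1,s2,s5}.
On input 0, block {s4,s6} splits into {s4} and {s6}.
Split {s0,s1,s2,s5} by δ(·,0) → {s0,s1} and {s2,s5}.
Refine {s2,s5} on symbol 0: members go to different blocks, giving {s2} and {s5}.
Stable partition: {s4} | {s0,s1} | {s6} | {s2} | {s5} — 5 equivalence classes.

5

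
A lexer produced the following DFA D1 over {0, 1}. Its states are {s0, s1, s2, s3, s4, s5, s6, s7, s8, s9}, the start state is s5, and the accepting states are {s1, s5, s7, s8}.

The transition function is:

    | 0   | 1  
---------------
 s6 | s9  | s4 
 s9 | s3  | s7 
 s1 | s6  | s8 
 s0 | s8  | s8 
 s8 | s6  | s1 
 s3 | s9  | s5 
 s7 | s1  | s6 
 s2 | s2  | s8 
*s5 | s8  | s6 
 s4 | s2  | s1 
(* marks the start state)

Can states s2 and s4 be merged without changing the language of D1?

Yes

First remove the unreachable states {s0}; 9 states remain.
Initial partition by acceptance: {s1,s5,s7,s8} | {s2,s3,s4,s6,s9}.
Refine {s1,s5,s7,s8} on symbol 0: members go to different blocks, giving {s1,s8} and {s5,s7}.
Split {s2,s3,s4,s6,s9} by δ(·,1) → {s2,s4} and {s3,s9} and {s6}.
No further refinement is possible. Final partition (5 blocks): {s1,s8} | {s2,s4} | {s5,s7} | {s3,s9} | {s6}.
s2 and s4 lie in the same block of the stable partition, so they are equivalent — no string distinguishes them.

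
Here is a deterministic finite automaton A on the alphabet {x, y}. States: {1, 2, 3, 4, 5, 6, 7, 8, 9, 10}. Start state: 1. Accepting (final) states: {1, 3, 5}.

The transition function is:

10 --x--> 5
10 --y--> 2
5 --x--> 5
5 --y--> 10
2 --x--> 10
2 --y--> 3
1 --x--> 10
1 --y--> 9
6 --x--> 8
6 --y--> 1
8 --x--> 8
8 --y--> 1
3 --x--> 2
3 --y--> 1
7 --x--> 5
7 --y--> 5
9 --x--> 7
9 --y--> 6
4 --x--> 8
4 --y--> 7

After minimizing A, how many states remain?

8

First remove the unreachable states {4}; 9 states remain.
Initial partition by acceptance: {1,3,5} | {2,6,7,8,9,10}.
Split {1,3,5} by δ(·,x) → {1,3} and {5}.
Refine {1,3} on symbol y: members go to different blocks, giving {1} and {3}.
Split {2,6,7,8,9,10} by δ(·,x) → {2,6,8,9} and {7,10}.
On input x, block {2,6,8,9} splits into {2,9} and {6,8}.
Split {2,9} by δ(·,y) → {2} and {9}.
Split {7,10} by δ(·,y) → {7} and {10}.
No further refinement is possible. Final partition (8 blocks): {1} | {2} | {5} | {3} | {7} | {6,8} | {9} | {10}.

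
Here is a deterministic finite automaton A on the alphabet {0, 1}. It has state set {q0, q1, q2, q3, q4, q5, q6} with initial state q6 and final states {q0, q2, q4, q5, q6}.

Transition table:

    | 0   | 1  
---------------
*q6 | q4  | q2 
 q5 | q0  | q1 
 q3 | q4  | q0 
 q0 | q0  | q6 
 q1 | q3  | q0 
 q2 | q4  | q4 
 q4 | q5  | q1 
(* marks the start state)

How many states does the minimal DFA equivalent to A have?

7

All states are reachable from the start state.
P0 = {q0,q2,q4,q5,q6} | {q1,q3}.
Split {q0,q2,q4,q5,q6} by δ(·,1) → {q0,q2,q6} and {q4,q5}.
Refine {q0,q2,q6} on symbol 0: members go to different blocks, giving {q2,q6} and {q0}.
Refine {q2,q6} on symbol 1: members go to different blocks, giving {q2} and {q6}.
Split {q1,q3} by δ(·,0) → {q1} and {q3}.
Refine {q4,q5} on symbol 0: members go to different blocks, giving {q4} and {q5}.
Stable partition: {q2} | {q1} | {q4} | {q0} | {q6} | {q3} | {q5} — 7 equivalence classes.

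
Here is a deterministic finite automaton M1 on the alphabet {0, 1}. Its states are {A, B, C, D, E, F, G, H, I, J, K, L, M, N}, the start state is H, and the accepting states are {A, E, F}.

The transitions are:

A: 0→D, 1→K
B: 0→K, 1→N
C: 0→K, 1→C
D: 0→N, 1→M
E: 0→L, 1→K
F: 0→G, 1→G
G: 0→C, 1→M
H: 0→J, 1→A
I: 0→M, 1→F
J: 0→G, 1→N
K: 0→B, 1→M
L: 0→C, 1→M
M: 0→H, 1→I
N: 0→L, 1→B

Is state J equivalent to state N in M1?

States {E} cannot be reached from the start state, so discard them.
Start with accepting vs non-accepting: {A,F} | {B,C,D,G,H,I,J,K,L,M,N}.
On input 1, block {B,C,D,G,H,I,J,K,L,M,N} splits into {B,C,D,G,J,K,L,M,N} and {H,I}.
Refine {B,C,D,G,J,K,L,M,N} on symbol 0: members go to different blocks, giving {B,C,D,G,J,K,L,N} and {M}.
Split {B,C,D,G,J,K,L,N} by δ(·,1) → {B,C,J,N} and {D,G,K,L}.
Split {H,I} by δ(·,0) → {H} and {I}.
Stable partition: {A,F} | {B,C,J,N} | {H} | {M} | {D,G,K,L} | {I} — 6 equivalence classes.
J and N lie in the same block of the stable partition, so they are equivalent — no string distinguishes them.

Yes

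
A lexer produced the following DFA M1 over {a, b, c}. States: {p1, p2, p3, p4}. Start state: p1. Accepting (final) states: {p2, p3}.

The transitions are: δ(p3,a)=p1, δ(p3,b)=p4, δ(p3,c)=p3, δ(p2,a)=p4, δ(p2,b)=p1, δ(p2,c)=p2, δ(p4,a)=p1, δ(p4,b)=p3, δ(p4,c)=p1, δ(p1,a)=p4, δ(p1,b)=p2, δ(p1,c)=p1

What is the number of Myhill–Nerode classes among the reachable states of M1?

2

P0 = {p2,p3} | {p1,p4}.
The partition is now stable with 2 blocks: {p2,p3} | {p1,p4}.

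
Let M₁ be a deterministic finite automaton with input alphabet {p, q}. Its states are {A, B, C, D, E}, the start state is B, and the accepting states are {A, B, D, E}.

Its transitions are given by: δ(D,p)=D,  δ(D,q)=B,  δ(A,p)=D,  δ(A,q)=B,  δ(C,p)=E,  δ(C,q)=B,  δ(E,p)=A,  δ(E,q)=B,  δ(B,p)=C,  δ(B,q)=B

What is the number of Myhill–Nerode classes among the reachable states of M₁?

3

Start with accepting vs non-accepting: {A,B,D,E} | {C}.
Split {A,B,D,E} by δ(·,p) → {A,D,E} and {B}.
No further refinement is possible. Final partition (3 blocks): {A,D,E} | {C} | {B}.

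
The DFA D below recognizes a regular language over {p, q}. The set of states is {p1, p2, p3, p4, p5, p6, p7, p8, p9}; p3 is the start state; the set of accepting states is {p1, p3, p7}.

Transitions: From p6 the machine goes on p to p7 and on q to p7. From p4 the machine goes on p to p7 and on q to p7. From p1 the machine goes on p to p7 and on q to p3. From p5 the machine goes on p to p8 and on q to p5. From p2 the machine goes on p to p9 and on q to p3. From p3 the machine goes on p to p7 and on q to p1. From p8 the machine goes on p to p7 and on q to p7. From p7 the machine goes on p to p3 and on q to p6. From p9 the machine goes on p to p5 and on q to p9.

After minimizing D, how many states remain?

First remove the unreachable states {p2,p4,p5,p8,p9}; 4 states remain.
P0 = {p1,p3,p7} | {p6}.
Refine {p1,p3,p7} on symbol q: members go to different blocks, giving {p1,p3} and {p7}.
No further refinement is possible. Final partition (3 blocks): {p1,p3} | {p6} | {p7}.

3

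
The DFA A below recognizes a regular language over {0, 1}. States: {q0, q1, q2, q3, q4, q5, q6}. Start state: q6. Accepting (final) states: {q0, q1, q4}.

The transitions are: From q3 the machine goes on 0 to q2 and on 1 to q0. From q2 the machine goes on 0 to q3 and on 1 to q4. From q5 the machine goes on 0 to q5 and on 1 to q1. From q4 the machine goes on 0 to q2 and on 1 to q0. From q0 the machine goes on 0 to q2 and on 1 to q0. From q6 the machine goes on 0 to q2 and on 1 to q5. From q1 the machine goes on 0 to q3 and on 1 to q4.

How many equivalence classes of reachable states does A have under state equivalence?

Every state is reachable, so we keep all 7.
P0 = {q0,q1,q4} | {q2,q3,q5,q6}.
On input 1, block {q2,q3,q5,q6} splits into {q2,q3,q5} and {q6}.
No further refinement is possible. Final partition (3 blocks): {q0,q1,q4} | {q2,q3,q5} | {q6}.

3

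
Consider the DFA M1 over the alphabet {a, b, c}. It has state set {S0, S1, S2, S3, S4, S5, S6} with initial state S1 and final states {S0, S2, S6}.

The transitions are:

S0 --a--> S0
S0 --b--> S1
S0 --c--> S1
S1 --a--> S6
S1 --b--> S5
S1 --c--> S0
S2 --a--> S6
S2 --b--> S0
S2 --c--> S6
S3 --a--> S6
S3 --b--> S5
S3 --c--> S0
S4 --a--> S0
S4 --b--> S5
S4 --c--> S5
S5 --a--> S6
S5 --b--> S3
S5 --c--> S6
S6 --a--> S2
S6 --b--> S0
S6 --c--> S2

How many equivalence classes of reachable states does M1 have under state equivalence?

States {S4} cannot be reached from the start state, so discard them.
P0 = {S0,S2,S6} | {S1,S3,S5}.
On input b, block {S0,S2,S6} splits into {S2,S6} and {S0}.
Refine {S1,S3,S5} on symbol c: members go to different blocks, giving {S1,S3} and {S5}.
No further refinement is possible. Final partition (4 blocks): {S2,S6} | {S1,S3} | {S0} | {S5}.

4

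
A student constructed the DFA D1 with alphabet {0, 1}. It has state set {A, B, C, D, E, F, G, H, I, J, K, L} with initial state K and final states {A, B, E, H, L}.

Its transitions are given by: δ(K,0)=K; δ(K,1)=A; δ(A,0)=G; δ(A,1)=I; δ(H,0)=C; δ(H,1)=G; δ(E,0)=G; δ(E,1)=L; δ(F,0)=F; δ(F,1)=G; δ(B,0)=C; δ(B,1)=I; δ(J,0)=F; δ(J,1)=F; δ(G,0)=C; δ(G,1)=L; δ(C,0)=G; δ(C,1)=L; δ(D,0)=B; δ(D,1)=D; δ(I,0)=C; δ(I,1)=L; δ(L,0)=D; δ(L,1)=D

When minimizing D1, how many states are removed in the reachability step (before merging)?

No path from K leads to E, F, H, J; the other 8 states are all reachable.

4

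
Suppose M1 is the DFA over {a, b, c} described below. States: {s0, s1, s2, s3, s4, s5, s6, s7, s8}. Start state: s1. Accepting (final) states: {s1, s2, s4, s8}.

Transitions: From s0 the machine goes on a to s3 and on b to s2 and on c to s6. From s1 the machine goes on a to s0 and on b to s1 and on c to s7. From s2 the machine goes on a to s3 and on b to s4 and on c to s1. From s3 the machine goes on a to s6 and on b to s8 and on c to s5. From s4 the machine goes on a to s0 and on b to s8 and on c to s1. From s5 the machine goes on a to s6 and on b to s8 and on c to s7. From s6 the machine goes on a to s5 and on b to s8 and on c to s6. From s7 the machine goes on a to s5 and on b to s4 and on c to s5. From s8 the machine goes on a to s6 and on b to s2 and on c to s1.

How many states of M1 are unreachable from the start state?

0

Every one of the 9 states is reachable from s1.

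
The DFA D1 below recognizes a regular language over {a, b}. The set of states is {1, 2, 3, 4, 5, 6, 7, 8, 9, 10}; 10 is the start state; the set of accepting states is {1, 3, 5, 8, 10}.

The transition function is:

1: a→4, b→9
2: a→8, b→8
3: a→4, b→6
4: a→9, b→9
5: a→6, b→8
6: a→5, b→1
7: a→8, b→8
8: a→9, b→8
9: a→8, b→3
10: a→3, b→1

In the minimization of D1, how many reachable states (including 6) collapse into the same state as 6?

2

First remove the unreachable states {2,7}; 8 states remain.
P0 = {1,3,5,8,10} | {4,6,9}.
On input a, block {1,3,5,8,10} splits into {1,3,5,8} and {10}.
Split {1,3,5,8} by δ(·,b) → {1,3} and {5,8}.
Refine {4,6,9} on symbol a: members go to different blocks, giving {6,9} and {4}.
Stable partition: {1,3} | {6,9} | {10} | {5,8} | {4} — 5 equivalence classes.
State 6 belongs to the block {6,9}, which has 2 states.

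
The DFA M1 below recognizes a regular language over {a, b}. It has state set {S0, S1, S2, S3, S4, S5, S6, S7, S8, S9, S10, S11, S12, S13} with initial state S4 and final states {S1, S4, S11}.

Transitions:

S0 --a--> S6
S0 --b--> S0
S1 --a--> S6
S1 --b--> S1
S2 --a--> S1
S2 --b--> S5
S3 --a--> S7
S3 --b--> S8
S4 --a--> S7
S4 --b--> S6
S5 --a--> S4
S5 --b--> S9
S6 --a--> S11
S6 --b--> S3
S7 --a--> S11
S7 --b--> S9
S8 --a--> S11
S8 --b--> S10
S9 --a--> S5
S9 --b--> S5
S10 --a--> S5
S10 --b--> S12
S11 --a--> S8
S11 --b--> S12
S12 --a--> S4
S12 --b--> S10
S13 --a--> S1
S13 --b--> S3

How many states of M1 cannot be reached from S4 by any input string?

4

BFS from S4 reaches {S3, S4, S5, S6, S7, S8, S9, S10, S11, S12}; the 4 state(s) S0, S1, S2, S13 are never visited.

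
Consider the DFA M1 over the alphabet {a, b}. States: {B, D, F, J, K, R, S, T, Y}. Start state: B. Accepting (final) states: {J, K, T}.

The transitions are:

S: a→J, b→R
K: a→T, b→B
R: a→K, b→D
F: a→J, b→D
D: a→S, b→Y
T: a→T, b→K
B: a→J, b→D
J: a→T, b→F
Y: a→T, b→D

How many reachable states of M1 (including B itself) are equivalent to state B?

3

Initial partition by acceptance: {J,K,T} | {B,D,F,R,S,Y}.
On input b, block {J,K,T} splits into {J,K} and {T}.
Split {B,D,F,R,S,Y} by δ(·,a) → {B,F,R,S} and {D} and {Y}.
Split {B,F,R,S} by δ(·,b) → {B,F,R} and {S}.
Stable partition: {J,K} | {B,F,R} | {T} | {D} | {Y} | {S} — 6 equivalence classes.
State B belongs to the block {B,F,R}, which has 3 states.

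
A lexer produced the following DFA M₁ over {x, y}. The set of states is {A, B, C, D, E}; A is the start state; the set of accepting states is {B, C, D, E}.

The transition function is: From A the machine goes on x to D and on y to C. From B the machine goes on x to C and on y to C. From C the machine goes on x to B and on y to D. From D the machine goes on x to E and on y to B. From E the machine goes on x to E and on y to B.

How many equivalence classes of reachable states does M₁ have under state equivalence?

Every state is reachable, so we keep all 5.
Start with accepting vs non-accepting: {B,C,D,E} | {A}.
Stable partition: {B,C,D,E} | {A} — 2 equivalence classes.

2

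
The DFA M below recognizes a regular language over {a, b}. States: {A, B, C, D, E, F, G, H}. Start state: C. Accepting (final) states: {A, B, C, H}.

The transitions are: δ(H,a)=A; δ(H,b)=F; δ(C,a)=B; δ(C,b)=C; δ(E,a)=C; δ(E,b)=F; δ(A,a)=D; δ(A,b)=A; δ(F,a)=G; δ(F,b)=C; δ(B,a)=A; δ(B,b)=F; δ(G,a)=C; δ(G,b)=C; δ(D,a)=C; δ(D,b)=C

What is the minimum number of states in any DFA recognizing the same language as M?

5

Reachable states from the start: {A,B,C,D,F,G}. Unreachable: {E,H} — drop them.
Initial partition by acceptance: {A,B,C} | {D,F,G}.
On input a, block {A,B,C} splits into {B,C} and {A}.
Split {B,C} by δ(·,a) → {B} and {C}.
On input a, block {D,F,G} splits into {D,G} and {F}.
Stable partition: {B} | {D,G} | {A} | {C} | {F} — 5 equivalence classes.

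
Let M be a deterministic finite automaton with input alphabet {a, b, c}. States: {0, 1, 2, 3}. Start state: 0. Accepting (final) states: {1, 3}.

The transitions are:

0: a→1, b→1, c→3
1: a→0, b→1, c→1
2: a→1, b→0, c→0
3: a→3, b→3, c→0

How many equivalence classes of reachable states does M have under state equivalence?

3

First remove the unreachable states {2}; 3 states remain.
Initial partition by acceptance: {1,3} | {0}.
Refine {1,3} on symbol a: members go to different blocks, giving {1} and {3}.
Stable partition: {1} | {0} | {3} — 3 equivalence classes.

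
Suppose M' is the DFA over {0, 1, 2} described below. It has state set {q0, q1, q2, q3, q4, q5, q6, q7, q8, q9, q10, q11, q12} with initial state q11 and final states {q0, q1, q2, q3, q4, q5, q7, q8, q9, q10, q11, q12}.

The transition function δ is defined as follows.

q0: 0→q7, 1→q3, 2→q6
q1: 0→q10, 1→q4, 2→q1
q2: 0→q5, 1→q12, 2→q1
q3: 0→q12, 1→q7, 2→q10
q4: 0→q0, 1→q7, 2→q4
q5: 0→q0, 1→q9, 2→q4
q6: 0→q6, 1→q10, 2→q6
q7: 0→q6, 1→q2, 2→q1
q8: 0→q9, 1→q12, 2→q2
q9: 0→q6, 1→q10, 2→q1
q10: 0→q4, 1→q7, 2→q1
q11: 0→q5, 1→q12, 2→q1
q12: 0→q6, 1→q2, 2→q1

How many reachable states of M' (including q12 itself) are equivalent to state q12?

3

States {q8} cannot be reached from the start state, so discard them.
Start with accepting vs non-accepting: {q0,q1,q2,q3,q4,q5,q7,q9,q10,q11,q12} | {q6}.
Refine {q0,q1,q2,q3,q4,q5,q7,q9,q10,q11,q12} on symbol 0: members go to different blocks, giving {q0,q1,q2,q3,q4,q5,q10,q11} and {q7,q9,q12}.
On input 0, block {q0,q1,q2,q3,q4,q5,q10,q11} splits into {q1,q2,q4,q5,q10,q11} and {q0,q3}.
On input 0, block {q1,q2,q4,q5,q10,q11} splits into {q1,q2,q10,q11} and {q4,q5}.
On input 0, block {q1,q2,q10,q11} splits into {q2,q10,q11} and {q1}.
Refine {q0,q3} on symbol 1: members go to different blocks, giving {q0} and {q3}.
No further refinement is possible. Final partition (7 blocks): {q2,q10,q11} | {q6} | {q7,q9,q12} | {q0} | {q4,q5} | {q1} | {q3}.
The equivalence class containing q12 is {q7,q9,q12}, of size 3.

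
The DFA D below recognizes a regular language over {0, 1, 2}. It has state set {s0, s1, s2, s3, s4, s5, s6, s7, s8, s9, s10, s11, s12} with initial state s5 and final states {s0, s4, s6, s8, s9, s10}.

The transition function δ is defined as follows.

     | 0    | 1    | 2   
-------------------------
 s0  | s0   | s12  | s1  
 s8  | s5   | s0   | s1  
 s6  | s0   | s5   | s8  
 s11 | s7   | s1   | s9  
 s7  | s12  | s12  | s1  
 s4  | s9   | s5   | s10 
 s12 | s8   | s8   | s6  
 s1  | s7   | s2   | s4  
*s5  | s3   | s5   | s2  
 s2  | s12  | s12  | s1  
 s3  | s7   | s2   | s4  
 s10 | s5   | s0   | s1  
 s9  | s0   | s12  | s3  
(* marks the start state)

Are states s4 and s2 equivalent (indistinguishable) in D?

No

Reachable states from the start: {s0,s1,s2,s3,s4,s5,s6,s7,s8,s9,s10,s12}. Unreachable: {s11} — drop them.
Start with accepting vs non-accepting: {s0,s4,s6,s8,s9,s10} | {s1,s2,s3,s5,s7,s12}.
On input 0, block {s0,s4,s6,s8,s9,s10} splits into {s0,s4,s6,s9} and {s8,s10}.
Split {s0,s4,s6,s9} by δ(·,2) → {s0,s9} and {s4,s6}.
On input 0, block {s1,s2,s3,s5,s7,s12} splits into {s1,s2,s3,s5,s7} and {s12}.
Refine {s1,s2,s3,s5,s7} on symbol 0: members go to different blocks, giving {s1,s3,s5} and {s2,s7}.
Split {s1,s3,s5} by δ(·,0) → {s1,s3} and {s5}.
Stable partition: {s0,s9} | {s1,s3} | {s8,s10} | {s4,s6} | {s12} | {s2,s7} | {s5} — 7 equivalence classes.
s4 and s2 end up in different blocks, so they are distinguishable. For instance, the string 'ε' is accepted from only s4.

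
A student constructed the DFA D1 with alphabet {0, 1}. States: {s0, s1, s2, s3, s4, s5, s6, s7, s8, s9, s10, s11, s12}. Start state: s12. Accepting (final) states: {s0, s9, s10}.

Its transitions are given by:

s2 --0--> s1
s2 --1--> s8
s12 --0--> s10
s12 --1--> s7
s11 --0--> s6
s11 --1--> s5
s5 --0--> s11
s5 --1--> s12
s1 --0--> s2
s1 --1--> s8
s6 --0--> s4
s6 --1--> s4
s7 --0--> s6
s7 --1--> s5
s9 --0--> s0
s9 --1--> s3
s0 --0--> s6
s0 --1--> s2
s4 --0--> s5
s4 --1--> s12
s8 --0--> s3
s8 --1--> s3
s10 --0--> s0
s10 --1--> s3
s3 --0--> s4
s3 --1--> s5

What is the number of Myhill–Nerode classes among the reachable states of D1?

States {s9} cannot be reached from the start state, so discard them.
Start with accepting vs non-accepting: {s0,s10} | {s1,s2,s3,s4,s5,s6,s7,s8,s11,s12}.
Split {s0,s10} by δ(·,0) → {s0} and {s10}.
On input 0, block {s1,s2,s3,s4,s5,s6,s7,s8,s11,s12} splits into {s1,s2,s3,s4,s5,s6,s7,s8,s11} and {s12}.
Refine {s1,s2,s3,s4,s5,s6,s7,s8,s11} on symbol 1: members go to different blocks, giving {s1,s2,s3,s6,s7,s8,s11} and {s4,s5}.
On input 0, block {s1,s2,s3,s6,s7,s8,s11} splits into {s1,s2,s7,s8,s11} and {s3,s6}.
On input 0, block {s1,s2,s7,s8,s11} splits into {s7,s8,s11} and {s1,s2}.
Split {s7,s8,s11} by δ(·,1) → {s7,s11} and {s8}.
Refine {s4,s5} on symbol 0: members go to different blocks, giving {s4} and {s5}.
On input 1, block {s3,s6} splits into {s3} and {s6}.
Stable partition: {s0} | {s7,s11} | {s10} | {s12} | {s4} | {s3} | {s1,s2} | {s8} | {s5} | {s6} — 10 equivalence classes.

10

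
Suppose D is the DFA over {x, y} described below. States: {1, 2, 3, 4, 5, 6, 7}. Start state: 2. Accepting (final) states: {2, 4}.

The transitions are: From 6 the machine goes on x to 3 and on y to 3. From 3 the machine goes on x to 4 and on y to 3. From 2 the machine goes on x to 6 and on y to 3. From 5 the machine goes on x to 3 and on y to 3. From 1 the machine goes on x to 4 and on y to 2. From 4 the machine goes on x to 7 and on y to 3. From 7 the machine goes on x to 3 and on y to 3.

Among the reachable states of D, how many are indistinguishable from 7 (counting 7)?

2

Reachable states from the start: {2,3,4,6,7}. Unreachable: {1,5} — drop them.
Initial partition by acceptance: {2,4} | {3,6,7}.
On input x, block {3,6,7} splits into {6,7} and {3}.
Stable partition: {2,4} | {6,7} | {3} — 3 equivalence classes.
State 7 belongs to the block {6,7}, which has 2 states.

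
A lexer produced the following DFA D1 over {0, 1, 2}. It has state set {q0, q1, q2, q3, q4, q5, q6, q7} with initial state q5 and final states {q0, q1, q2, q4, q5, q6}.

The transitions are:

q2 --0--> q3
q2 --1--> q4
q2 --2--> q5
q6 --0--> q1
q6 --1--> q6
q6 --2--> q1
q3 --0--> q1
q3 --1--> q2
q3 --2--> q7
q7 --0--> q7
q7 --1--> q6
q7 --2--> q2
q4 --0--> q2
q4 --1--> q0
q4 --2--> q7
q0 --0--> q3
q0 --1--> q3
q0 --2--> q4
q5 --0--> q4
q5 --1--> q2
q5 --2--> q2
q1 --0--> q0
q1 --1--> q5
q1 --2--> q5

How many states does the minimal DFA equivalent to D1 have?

8

Every state is reachable, so we keep all 8.
Start with accepting vs non-accepting: {q0,q1,q2,q4,q5,q6} | {q3,q7}.
Refine {q0,q1,q2,q4,q5,q6} on symbol 0: members go to different blocks, giving {q1,q4,q5,q6} and {q0,q2}.
Refine {q1,q4,q5,q6} on symbol 0: members go to different blocks, giving {q1,q4} and {q5,q6}.
On input 1, block {q1,q4} splits into {q1} and {q4}.
On input 0, block {q3,q7} splits into {q3} and {q7}.
Refine {q0,q2} on symbol 1: members go to different blocks, giving {q0} and {q2}.
Refine {q5,q6} on symbol 0: members go to different blocks, giving {q5} and {q6}.
Stable partition: {q1} | {q3} | {q0} | {q5} | {q4} | {q7} | {q2} | {q6} — 8 equivalence classes.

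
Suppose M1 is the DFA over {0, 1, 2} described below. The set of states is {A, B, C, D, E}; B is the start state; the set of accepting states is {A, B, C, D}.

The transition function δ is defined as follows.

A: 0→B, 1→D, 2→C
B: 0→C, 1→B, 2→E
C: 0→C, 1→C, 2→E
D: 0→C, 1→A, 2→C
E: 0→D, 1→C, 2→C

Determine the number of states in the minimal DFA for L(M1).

3

All states are reachable from the start state.
Initial partition by acceptance: {A,B,C,D} | {E}.
Refine {A,B,C,D} on symbol 2: members go to different blocks, giving {A,D} and {B,C}.
Stable partition: {A,D} | {E} | {B,C} — 3 equivalence classes.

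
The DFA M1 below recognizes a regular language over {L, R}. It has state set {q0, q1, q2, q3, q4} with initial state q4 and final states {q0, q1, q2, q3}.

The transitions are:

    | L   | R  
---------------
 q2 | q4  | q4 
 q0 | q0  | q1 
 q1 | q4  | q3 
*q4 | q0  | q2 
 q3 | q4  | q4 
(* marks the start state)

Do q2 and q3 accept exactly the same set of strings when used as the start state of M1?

Yes

P0 = {q0,q1,q2,q3} | {q4}.
On input L, block {q0,q1,q2,q3} splits into {q1,q2,q3} and {q0}.
Refine {q1,q2,q3} on symbol R: members go to different blocks, giving {q2,q3} and {q1}.
No further refinement is possible. Final partition (4 blocks): {q2,q3} | {q4} | {q0} | {q1}.
q2 and q3 lie in the same block of the stable partition, so they are equivalent — no string distinguishes them.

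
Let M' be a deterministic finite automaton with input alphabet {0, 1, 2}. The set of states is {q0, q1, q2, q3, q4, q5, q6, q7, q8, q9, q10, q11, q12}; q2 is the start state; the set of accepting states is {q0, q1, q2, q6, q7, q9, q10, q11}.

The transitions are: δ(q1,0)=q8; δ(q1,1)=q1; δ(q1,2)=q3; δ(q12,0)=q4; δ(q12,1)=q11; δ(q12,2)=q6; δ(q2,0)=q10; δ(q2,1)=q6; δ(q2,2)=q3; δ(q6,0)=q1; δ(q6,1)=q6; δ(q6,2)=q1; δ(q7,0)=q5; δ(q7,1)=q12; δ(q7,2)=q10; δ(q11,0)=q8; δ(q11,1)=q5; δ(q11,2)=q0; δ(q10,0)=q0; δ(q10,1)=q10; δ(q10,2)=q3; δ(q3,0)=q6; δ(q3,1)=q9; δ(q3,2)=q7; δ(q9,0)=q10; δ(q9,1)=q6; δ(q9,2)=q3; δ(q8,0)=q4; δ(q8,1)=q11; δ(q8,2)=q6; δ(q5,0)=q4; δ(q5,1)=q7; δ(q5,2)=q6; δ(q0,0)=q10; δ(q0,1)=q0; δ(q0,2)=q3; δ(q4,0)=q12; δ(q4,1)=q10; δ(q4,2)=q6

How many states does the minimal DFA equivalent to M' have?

8

Start with accepting vs non-accepting: {q0,q1,q2,q6,q7,q9,q10,q11} | {q3,q4,q5,q8,q12}.
Refine {q0,q1,q2,q6,q7,q9,q10,q11} on symbol 0: members go to different blocks, giving {q0,q2,q6,q9,q10} and {q1,q7,q11}.
Split {q0,q2,q6,q9,q10} by δ(·,0) → {q0,q2,q9,q10} and {q6}.
Split {q0,q2,q9,q10} by δ(·,1) → {q0,q10} and {q2,q9}.
Refine {q3,q4,q5,q8,q12} on symbol 0: members go to different blocks, giving {q4,q5,q8,q12} and {q3}.
Refine {q4,q5,q8,q12} on symbol 1: members go to different blocks, giving {q5,q8,q12} and {q4}.
Refine {q1,q7,q11} on symbol 1: members go to different blocks, giving {q7,q11} and {q1}.
No further refinement is possible. Final partition (8 blocks): {q0,q10} | {q5,q8,q12} | {q7,q11} | {q6} | {q2,q9} | {q3} | {q4} | {q1}.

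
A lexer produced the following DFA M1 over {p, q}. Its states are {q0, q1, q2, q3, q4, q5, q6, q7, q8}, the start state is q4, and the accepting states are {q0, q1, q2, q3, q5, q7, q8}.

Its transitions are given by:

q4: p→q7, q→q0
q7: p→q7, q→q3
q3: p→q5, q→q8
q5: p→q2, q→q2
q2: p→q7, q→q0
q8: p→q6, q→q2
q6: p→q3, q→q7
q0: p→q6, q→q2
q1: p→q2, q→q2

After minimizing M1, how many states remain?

First remove the unreachable states {q1}; 8 states remain.
Start with accepting vs non-accepting: {q0,q2,q3,q5,q7,q8} | {q4,q6}.
Refine {q0,q2,q3,q5,q7,q8} on symbol p: members go to different blocks, giving {q2,q3,q5,q7} and {q0,q8}.
Refine {q2,q3,q5,q7} on symbol q: members go to different blocks, giving {q2,q3} and {q5,q7}.
On input p, block {q4,q6} splits into {q4} and {q6}.
Refine {q5,q7} on symbol p: members go to different blocks, giving {q5} and {q7}.
On input p, block {q2,q3} splits into {q2} and {q3}.
The partition is now stable with 7 blocks: {q2} | {q4} | {q0,q8} | {q5} | {q6} | {q7} | {q3}.

7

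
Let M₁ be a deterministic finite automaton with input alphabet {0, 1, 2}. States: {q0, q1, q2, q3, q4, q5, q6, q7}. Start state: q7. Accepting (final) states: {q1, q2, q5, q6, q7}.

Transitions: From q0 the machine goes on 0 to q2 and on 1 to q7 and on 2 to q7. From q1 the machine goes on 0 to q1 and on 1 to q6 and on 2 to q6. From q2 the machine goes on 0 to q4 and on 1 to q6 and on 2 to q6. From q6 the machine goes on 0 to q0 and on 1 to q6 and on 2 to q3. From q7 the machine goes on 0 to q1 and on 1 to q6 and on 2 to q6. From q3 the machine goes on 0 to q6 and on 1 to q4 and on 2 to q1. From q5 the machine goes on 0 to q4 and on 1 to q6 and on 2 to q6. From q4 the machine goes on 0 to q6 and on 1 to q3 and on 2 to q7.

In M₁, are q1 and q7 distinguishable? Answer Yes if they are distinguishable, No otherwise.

First remove the unreachable states {q5}; 7 states remain.
Start with accepting vs non-accepting: {q1,q2,q6,q7} | {q0,q3,q4}.
Split {q1,q2,q6,q7} by δ(·,0) → {q1,q7} and {q2,q6}.
On input 1, block {q0,q3,q4} splits into {q3,q4} and {q0}.
On input 0, block {q2,q6} splits into {q2} and {q6}.
The partition is now stable with 5 blocks: {q1,q7} | {q3,q4} | {q2} | {q0} | {q6}.
q1 and q7 lie in the same block of the stable partition, so they are equivalent — no string distinguishes them.

No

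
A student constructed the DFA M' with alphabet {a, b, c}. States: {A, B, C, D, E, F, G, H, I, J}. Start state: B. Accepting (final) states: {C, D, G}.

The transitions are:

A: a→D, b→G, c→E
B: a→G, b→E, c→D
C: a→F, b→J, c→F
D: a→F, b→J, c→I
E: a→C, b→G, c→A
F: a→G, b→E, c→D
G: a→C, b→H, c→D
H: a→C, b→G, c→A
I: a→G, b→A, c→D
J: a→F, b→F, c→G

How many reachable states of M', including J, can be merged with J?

All states are reachable from the start state.
Start with accepting vs non-accepting: {C,D,G} | {A,B,E,F,H,I,J}.
Split {C,D,G} by δ(·,a) → {C,D} and {G}.
Split {A,B,E,F,H,I,J} by δ(·,a) → {A,E,H} and {B,F,I} and {J}.
No further refinement is possible. Final partition (5 blocks): {C,D} | {A,E,H} | {G} | {B,F,I} | {J}.
The equivalence class containing J is {J}, of size 1.

1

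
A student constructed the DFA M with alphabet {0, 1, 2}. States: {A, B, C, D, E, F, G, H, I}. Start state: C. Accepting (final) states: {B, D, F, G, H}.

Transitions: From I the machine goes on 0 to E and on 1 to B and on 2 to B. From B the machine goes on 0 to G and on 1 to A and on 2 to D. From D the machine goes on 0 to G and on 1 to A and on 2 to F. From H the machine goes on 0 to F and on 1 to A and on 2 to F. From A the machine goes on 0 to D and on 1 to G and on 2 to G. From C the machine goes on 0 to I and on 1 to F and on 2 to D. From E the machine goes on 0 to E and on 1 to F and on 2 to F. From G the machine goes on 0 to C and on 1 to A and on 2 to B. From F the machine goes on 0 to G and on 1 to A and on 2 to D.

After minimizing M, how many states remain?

States {H} cannot be reached from the start state, so discard them.
P0 = {B,D,F,G} | {A,C,E,I}.
On input 0, block {B,D,F,G} splits into {B,D,F} and {G}.
Split {A,C,E,I} by δ(·,0) → {C,E,I} and {A}.
Stable partition: {B,D,F} | {C,E,I} | {G} | {A} — 4 equivalence classes.

4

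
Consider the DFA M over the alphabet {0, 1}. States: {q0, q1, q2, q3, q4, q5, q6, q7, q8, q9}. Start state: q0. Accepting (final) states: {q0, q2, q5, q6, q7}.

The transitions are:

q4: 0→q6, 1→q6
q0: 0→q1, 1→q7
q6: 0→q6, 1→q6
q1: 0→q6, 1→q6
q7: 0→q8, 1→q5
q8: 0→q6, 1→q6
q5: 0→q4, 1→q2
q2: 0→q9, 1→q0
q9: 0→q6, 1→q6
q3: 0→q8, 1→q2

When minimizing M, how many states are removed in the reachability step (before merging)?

1

No path from q0 leads to q3; the other 9 states are all reachable.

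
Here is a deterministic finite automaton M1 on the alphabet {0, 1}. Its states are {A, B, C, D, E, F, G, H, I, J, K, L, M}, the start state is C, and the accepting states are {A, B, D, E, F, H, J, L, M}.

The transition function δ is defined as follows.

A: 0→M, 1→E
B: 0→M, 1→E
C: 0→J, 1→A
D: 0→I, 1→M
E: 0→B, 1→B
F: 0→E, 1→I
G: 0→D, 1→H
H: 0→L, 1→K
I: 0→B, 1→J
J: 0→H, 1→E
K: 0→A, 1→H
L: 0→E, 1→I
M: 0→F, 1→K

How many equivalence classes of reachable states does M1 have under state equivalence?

Reachable states from the start: {A,B,C,E,F,H,I,J,K,L,M}. Unreachable: {D,G} — drop them.
Start with accepting vs non-accepting: {A,B,E,F,H,J,L,M} | {C,I,K}.
Refine {A,B,E,F,H,J,L,M} on symbol 1: members go to different blocks, giving {A,B,E,J} and {F,H,L,M}.
On input 0, block {A,B,E,J} splits into {A,B,J} and {E}.
Split {C,I,K} by δ(·,1) → {C,I} and {K}.
On input 0, block {F,H,L,M} splits into {F,L} and {H,M}.
No further refinement is possible. Final partition (6 blocks): {A,B,J} | {C,I} | {F,L} | {E} | {K} | {H,M}.

6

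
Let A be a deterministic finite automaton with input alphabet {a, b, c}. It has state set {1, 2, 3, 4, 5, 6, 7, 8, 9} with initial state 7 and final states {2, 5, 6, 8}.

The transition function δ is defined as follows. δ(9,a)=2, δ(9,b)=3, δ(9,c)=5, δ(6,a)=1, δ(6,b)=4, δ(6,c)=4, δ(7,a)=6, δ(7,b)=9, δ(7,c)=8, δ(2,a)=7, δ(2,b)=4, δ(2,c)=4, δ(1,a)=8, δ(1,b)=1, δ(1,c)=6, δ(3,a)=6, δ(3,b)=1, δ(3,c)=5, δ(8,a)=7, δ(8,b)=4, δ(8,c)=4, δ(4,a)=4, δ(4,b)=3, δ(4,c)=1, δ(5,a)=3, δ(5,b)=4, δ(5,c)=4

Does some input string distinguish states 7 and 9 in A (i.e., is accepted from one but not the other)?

Every state is reachable, so we keep all 9.
P0 = {2,5,6,8} | {1,3,4,7,9}.
Split {1,3,4,7,9} by δ(·,a) → {1,3,7,9} and {4}.
No further refinement is possible. Final partition (3 blocks): {2,5,6,8} | {1,3,7,9} | {4}.
7 and 9 lie in the same block of the stable partition, so they are equivalent — no string distinguishes them.

No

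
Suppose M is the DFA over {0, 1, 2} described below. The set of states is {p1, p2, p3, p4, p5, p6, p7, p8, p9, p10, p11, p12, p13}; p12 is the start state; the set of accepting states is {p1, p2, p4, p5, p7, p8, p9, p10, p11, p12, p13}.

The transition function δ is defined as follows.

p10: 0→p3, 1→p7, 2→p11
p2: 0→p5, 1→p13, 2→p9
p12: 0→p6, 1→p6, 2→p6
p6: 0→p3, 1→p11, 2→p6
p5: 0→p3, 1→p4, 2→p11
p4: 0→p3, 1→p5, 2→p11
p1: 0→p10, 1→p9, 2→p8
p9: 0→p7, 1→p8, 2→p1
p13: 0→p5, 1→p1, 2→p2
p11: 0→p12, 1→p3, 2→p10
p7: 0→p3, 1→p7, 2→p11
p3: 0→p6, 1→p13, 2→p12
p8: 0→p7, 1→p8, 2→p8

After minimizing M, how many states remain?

Every state is reachable, so we keep all 13.
Initial partition by acceptance: {p1,p2,p4,p5,p7,p8,p9,p10,p11,p12,p13} | {p3,p6}.
Split {p1,p2,p4,p5,p7,p8,p9,p10,p11,p12,p13} by δ(·,0) → {p1,p2,p8,p9,p11,p13} and {p4,p5,p7,p10,p12}.
On input 1, block {p1,p2,p8,p9,p11,p13} splits into {p1,p2,p8,p9,p13} and {p11}.
On input 1, block {p3,p6} splits into {p3} and {p6}.
Refine {p4,p5,p7,p10,p12} on symbol 0: members go to different blocks, giving {p4,p5,p7,p10} and {p12}.
No further refinement is possible. Final partition (6 blocks): {p1,p2,p8,p9,p13} | {p3} | {p4,p5,p7,p10} | {p11} | {p6} | {p12}.

6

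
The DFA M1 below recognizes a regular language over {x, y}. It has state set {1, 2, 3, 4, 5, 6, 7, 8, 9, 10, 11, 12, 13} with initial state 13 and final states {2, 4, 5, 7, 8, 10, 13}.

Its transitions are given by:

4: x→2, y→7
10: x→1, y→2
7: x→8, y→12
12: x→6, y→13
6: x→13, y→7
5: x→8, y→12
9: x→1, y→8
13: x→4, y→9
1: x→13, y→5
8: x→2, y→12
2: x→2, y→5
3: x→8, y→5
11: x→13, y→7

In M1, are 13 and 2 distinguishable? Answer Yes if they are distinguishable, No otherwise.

Yes

States {3,10,11} cannot be reached from the start state, so discard them.
P0 = {2,4,5,7,8,13} | {1,6,9,12}.
Refine {2,4,5,7,8,13} on symbol y: members go to different blocks, giving {5,7,8,13} and {2,4}.
Refine {5,7,8,13} on symbol x: members go to different blocks, giving {5,7} and {8,13}.
Refine {1,6,9,12} on symbol x: members go to different blocks, giving {1,6} and {9,12}.
No further refinement is possible. Final partition (5 blocks): {5,7} | {1,6} | {2,4} | {8,13} | {9,12}.
13 and 2 end up in different blocks, so they are distinguishable. For instance, the string 'y' is accepted from only 2.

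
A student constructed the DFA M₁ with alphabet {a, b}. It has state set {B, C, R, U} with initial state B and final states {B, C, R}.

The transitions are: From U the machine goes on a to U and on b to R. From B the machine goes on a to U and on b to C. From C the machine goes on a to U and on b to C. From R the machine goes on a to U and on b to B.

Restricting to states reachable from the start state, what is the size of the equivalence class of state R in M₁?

Every state is reachable, so we keep all 4.
Initial partition by acceptance: {B,C,R} | {U}.
The partition is now stable with 2 blocks: {B,C,R} | {U}.
The equivalence class containing R is {B,C,R}, of size 3.

3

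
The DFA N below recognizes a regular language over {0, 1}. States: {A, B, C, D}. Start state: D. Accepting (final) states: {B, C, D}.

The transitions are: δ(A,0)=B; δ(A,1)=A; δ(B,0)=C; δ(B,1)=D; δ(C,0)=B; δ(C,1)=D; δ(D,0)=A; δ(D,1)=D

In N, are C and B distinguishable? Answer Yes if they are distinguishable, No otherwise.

Initial partition by acceptance: {B,C,D} | {A}.
On input 0, block {B,C,D} splits into {B,C} and {D}.
The partition is now stable with 3 blocks: {B,C} | {A} | {D}.
C and B lie in the same block of the stable partition, so they are equivalent — no string distinguishes them.

No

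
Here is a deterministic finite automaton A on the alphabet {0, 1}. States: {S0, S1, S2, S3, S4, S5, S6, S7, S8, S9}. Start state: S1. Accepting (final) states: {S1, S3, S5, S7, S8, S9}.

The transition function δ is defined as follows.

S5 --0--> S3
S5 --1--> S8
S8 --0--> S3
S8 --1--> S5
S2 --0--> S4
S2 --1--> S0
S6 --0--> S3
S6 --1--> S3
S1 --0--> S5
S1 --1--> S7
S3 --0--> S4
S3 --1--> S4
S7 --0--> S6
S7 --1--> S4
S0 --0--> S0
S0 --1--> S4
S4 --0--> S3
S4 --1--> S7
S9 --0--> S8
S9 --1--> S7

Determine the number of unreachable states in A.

Starting at S1 and following transitions, the reachable set is {S1, S3, S4, S5, S6, S7, S8}. That leaves S0, S2, S9 unreachable — 3 in total.

3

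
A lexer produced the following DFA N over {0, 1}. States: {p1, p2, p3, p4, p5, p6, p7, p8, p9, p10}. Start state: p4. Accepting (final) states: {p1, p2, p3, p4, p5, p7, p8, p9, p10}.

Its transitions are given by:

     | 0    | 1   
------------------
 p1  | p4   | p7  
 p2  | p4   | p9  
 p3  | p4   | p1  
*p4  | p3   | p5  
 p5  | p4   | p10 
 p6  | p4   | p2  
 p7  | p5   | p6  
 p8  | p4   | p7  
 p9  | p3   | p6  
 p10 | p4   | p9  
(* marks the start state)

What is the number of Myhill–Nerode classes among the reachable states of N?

Reachable states from the start: {p1,p2,p3,p4,p5,p6,p7,p9,p10}. Unreachable: {p8} — drop them.
P0 = {p1,p2,p3,p4,p5,p7,p9,p10} | {p6}.
Refine {p1,p2,p3,p4,p5,p7,p9,p10} on symbol 1: members go to different blocks, giving {p1,p2,p3,p4,p5,p10} and {p7,p9}.
Split {p1,p2,p3,p4,p5,p10} by δ(·,1) → {p1,p2,p10} and {p3,p4,p5}.
On input 1, block {p3,p4,p5} splits into {p3,p5} and {p4}.
No further refinement is possible. Final partition (5 blocks): {p1,p2,p10} | {p6} | {p7,p9} | {p3,p5} | {p4}.

5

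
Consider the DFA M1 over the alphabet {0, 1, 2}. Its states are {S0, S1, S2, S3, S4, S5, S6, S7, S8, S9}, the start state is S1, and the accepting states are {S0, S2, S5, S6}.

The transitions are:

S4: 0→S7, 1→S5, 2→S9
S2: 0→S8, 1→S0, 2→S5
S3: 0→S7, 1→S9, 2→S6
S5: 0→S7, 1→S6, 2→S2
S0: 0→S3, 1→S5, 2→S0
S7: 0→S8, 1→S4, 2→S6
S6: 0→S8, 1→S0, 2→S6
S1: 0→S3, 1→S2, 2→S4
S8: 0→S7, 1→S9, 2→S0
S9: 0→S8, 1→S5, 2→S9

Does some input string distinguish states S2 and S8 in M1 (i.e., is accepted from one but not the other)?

Every state is reachable, so we keep all 10.
P0 = {S0,S2,S5,S6} | {S1,S3,S4,S7,S8,S9}.
On input 1, block {S1,S3,S4,S7,S8,S9} splits into {S1,S4,S9} and {S3,S7,S8}.
No further refinement is possible. Final partition (3 blocks): {S0,S2,S5,S6} | {S1,S4,S9} | {S3,S7,S8}.
S2 and S8 end up in different blocks, so they are distinguishable. For instance, the string 'ε' is accepted from only S2.

Yes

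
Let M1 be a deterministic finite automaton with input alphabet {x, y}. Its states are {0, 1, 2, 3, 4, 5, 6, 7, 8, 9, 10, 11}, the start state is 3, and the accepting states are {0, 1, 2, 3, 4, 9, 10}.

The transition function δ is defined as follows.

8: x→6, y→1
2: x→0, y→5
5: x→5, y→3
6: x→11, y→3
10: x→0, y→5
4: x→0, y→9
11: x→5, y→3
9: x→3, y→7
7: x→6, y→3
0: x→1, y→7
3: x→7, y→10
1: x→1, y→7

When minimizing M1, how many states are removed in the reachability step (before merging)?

4

Starting at 3 and following transitions, the reachable set is {0, 1, 3, 5, 6, 7, 10, 11}. That leaves 2, 4, 8, 9 unreachable — 4 in total.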